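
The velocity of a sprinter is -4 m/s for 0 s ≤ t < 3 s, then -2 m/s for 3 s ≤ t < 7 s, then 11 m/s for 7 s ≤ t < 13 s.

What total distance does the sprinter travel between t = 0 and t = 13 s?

86 m

Total distance travelled is ∫|v| dt — sum the magnitudes of each area piece.
0–3 s: |-4| × 3 = 12 m
3–7 s: |-2| × 4 = 8 m
7–13 s: |11| × 6 = 66 m
Total distance = 86 m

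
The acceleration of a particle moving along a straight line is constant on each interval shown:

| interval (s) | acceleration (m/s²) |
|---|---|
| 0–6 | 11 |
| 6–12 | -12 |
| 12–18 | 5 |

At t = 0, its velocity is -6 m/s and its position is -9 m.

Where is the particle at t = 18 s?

315 m

On each constant-a segment, Δv = aΔt and Δx = v₀Δt + ½aΔt²; chain segment to segment.
0–6 s: v starts -6 m/s; Δx = -6·6 + ½·11·6² = 162 m; v ends 60 m/s.
6–12 s: v starts 60 m/s; Δx = 60·6 + ½·-12·6² = 144 m; v ends -12 m/s.
12–18 s: v starts -12 m/s; Δx = -12·6 + ½·5·6² = 18 m; v ends 18 m/s.
x(18) = -9 + Σ Δx = 315 m.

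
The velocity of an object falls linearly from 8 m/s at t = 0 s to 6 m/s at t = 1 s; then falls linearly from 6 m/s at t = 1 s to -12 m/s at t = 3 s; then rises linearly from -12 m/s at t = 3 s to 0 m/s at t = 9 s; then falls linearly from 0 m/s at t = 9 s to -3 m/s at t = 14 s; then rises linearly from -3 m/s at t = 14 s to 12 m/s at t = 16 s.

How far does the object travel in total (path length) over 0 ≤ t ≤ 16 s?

70.7 m

Total distance travelled is ∫|v| dt — sum the magnitudes of each area piece.
0–1 s: |½(8 + 6)(1)| = 7 m
1–3 s: v = 0 at t = 5/3 s; triangle areas 2 + 8 = 10 m
3–9 s: |½(-12 + 0)(6)| = 36 m
9–14 s: |½(0 + -3)(5)| = 7.5 m
14–16 s: v = 0 at t = 14.4 s; triangle areas 0.6 + 9.6 = 10.2 m
Total distance = 70.7 m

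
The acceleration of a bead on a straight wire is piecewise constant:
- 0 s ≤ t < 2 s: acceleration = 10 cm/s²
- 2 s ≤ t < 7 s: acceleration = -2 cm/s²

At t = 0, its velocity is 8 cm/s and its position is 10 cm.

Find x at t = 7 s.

161 cm

On each constant-a segment, Δv = aΔt and Δx = v₀Δt + ½aΔt²; chain segment to segment.
0–2 s: v starts 8 cm/s; Δx = 8·2 + ½·10·2² = 36 cm; v ends 28 cm/s.
2–7 s: v starts 28 cm/s; Δx = 28·5 + ½·-2·5² = 115 cm; v ends 18 cm/s.
x(7) = 10 + Σ Δx = 161 cm.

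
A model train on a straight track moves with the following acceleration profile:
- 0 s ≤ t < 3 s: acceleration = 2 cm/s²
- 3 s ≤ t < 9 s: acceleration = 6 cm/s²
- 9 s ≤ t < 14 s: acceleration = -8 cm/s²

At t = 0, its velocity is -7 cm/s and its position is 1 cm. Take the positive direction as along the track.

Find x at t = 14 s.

166 cm

On each constant-a segment, Δv = aΔt and Δx = v₀Δt + ½aΔt²; chain segment to segment.
0–3 s: v starts -7 cm/s; Δx = -7·3 + ½·2·3² = -12 cm; v ends -1 cm/s.
3–9 s: v starts -1 cm/s; Δx = -1·6 + ½·6·6² = 102 cm; v ends 35 cm/s.
9–14 s: v starts 35 cm/s; Δx = 35·5 + ½·-8·5² = 75 cm; v ends -5 cm/s.
x(14) = 1 + Σ Δx = 166 cm.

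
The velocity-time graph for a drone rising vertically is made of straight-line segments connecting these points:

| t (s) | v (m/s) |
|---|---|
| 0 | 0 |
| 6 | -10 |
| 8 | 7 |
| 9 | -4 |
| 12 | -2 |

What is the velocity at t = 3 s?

On 0–6 s the graph is linear from 0 to -10 m/s: v(3) = 0 + (-10 − 0)·(3 − 0)/(6 − 0) = -5 m/s.

-5 m/s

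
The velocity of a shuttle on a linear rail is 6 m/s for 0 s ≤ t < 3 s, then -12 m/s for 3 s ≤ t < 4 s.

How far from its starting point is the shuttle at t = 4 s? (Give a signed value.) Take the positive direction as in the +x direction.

6 m

Net displacement equals the area under the velocity-time graph (areas below the axis count negative).
0–3 s: 6 × 3 = 18 m
3–4 s: -12 × 1 = -12 m
Net displacement = 6 m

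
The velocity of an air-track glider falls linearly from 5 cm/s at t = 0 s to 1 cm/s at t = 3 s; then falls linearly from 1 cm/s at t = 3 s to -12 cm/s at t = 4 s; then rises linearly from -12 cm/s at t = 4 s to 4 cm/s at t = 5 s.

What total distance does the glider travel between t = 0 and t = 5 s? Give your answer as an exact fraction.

509/26 cm

Total distance travelled is ∫|v| dt — sum the magnitudes of each area piece.
0–3 s: |½(5 + 1)(3)| = 9 cm
3–4 s: v = 0 at t = 40/13 s; triangle areas 1/26 + 72/13 = 145/26 cm
4–5 s: v = 0 at t = 4.75 s; triangle areas 4.5 + 0.5 = 5 cm
Total distance = 509/26 cm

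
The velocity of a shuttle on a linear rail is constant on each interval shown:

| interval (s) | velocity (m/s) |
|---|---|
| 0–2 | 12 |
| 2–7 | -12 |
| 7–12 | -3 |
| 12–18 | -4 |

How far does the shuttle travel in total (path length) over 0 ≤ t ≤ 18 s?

Distance (not displacement) is the total path length: add the absolute areas under v-t.
0–2 s: |12| × 2 = 24 m
2–7 s: |-12| × 5 = 60 m
7–12 s: |-3| × 5 = 15 m
12–18 s: |-4| × 6 = 24 m
Total distance = 123 m

123 m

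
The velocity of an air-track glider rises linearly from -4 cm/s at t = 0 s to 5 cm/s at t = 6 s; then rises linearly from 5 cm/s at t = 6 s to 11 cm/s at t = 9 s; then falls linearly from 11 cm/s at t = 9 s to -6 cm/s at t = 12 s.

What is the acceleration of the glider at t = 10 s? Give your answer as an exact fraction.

-17/3 cm/s²

Acceleration is the slope of the v-t graph on 9–12 s: (-6 − 11)/(12 − 9) = -17/3 cm/s².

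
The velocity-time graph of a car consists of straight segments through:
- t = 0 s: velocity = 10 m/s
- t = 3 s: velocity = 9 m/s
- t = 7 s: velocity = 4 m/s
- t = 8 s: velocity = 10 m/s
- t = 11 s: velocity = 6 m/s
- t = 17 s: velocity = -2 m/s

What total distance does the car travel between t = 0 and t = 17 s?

100.5 m

Distance (not displacement) is the total path length: add the absolute areas under v-t.
0–3 s: |½(10 + 9)(3)| = 28.5 m
3–7 s: |½(9 + 4)(4)| = 26 m
7–8 s: |½(4 + 10)(1)| = 7 m
8–11 s: |½(10 + 6)(3)| = 24 m
11–17 s: v = 0 at t = 15.5 s; triangle areas 13.5 + 1.5 = 15 m
Total distance = 100.5 m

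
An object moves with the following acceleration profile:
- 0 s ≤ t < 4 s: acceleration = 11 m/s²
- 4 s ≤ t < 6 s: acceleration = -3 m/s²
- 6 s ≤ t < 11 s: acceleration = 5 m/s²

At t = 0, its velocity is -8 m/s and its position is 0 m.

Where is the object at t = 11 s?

On each constant-a segment, Δv = aΔt and Δx = v₀Δt + ½aΔt²; chain segment to segment.
0–4 s: v starts -8 m/s; Δx = -8·4 + ½·11·4² = 56 m; v ends 36 m/s.
4–6 s: v starts 36 m/s; Δx = 36·2 + ½·-3·2² = 66 m; v ends 30 m/s.
6–11 s: v starts 30 m/s; Δx = 30·5 + ½·5·5² = 212.5 m; v ends 55 m/s.
x(11) = 0 + Σ Δx = 334.5 m.

334.5 m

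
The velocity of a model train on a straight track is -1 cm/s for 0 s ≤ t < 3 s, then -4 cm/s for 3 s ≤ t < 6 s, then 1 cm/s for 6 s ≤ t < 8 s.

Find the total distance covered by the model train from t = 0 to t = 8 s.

17 cm

Distance (not displacement) is the total path length: add the absolute areas under v-t.
0–3 s: |-1| × 3 = 3 cm
3–6 s: |-4| × 3 = 12 cm
6–8 s: |1| × 2 = 2 cm
Total distance = 17 cm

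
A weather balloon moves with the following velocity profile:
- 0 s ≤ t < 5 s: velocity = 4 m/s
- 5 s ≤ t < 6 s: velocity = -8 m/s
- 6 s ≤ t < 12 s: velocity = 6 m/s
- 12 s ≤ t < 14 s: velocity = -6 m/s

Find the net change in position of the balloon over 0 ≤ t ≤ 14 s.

36 m

Net displacement equals the area under the velocity-time graph (areas below the axis count negative).
0–5 s: 4 × 5 = 20 m
5–6 s: -8 × 1 = -8 m
6–12 s: 6 × 6 = 36 m
12–14 s: -6 × 2 = -12 m
Net displacement = 36 m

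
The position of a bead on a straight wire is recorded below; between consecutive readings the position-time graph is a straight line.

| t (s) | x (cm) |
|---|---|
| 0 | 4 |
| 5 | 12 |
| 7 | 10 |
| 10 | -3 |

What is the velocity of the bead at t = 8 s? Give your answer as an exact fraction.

-13/3 cm/s

Velocity is the slope of the x-t graph on 7–10 s: (-3 − 10)/(10 − 7) = -13/3 cm/s.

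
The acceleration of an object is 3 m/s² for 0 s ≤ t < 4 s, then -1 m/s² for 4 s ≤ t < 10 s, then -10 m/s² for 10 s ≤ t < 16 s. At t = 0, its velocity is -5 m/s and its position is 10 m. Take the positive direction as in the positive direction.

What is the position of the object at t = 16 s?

On each constant-a segment, Δv = aΔt and Δx = v₀Δt + ½aΔt²; chain segment to segment.
0–4 s: v starts -5 m/s; Δx = -5·4 + ½·3·4² = 4 m; v ends 7 m/s.
4–10 s: v starts 7 m/s; Δx = 7·6 + ½·-1·6² = 24 m; v ends 1 m/s.
10–16 s: v starts 1 m/s; Δx = 1·6 + ½·-10·6² = -174 m; v ends -59 m/s.
x(16) = 10 + Σ Δx = -136 m.

-136 m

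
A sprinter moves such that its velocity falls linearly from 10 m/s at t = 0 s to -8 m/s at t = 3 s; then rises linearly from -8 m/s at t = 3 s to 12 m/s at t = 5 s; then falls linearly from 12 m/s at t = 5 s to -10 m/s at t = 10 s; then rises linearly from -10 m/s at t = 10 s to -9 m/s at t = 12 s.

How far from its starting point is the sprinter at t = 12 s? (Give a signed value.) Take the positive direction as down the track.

Net displacement equals the area under the velocity-time graph (areas below the axis count negative).
0–3 s: ½(10 + -8)(3) = 3 m
3–5 s: ½(-8 + 12)(2) = 4 m
5–10 s: ½(12 + -10)(5) = 5 m
10–12 s: ½(-10 + -9)(2) = -19 m
Net displacement = -7 m

-7 m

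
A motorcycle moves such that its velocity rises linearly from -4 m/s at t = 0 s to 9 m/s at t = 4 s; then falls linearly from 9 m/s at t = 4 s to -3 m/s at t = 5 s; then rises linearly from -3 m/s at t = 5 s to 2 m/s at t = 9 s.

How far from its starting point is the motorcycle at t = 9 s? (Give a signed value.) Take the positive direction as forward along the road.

11 m

Net displacement equals the area under the velocity-time graph (areas below the axis count negative).
0–4 s: ½(-4 + 9)(4) = 10 m
4–5 s: ½(9 + -3)(1) = 3 m
5–9 s: ½(-3 + 2)(4) = -2 m
Net displacement = 11 m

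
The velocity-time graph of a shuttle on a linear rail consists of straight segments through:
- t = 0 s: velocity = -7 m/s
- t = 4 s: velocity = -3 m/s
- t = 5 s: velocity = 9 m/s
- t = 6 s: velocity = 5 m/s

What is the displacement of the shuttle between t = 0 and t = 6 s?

-10 m

Displacement is the signed area under the v-t curve.
0–4 s: ½(-7 + -3)(4) = -20 m
4–5 s: ½(-3 + 9)(1) = 3 m
5–6 s: ½(9 + 5)(1) = 7 m
Net displacement = -10 m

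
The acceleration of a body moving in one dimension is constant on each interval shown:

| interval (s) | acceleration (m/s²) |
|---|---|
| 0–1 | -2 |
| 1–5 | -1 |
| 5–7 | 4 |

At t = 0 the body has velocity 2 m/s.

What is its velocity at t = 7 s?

Δv equals the area under the a-t graph; then v = v₀ + Δv.
0–1 s: -2 × 1 = -2 m/s
1–5 s: -1 × 4 = -4 m/s
5–7 s: 4 × 2 = 8 m/s
Δv = 2 m/s, so v(7) = 2 + (2) = 4 m/s.

4 m/s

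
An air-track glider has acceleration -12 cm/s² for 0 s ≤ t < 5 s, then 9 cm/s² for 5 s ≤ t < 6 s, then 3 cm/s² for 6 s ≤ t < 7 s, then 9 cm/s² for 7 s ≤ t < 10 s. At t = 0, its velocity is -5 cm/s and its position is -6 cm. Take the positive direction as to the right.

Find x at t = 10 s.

On each constant-a segment, Δv = aΔt and Δx = v₀Δt + ½aΔt²; chain segment to segment.
0–5 s: v starts -5 cm/s; Δx = -5·5 + ½·-12·5² = -175 cm; v ends -65 cm/s.
5–6 s: v starts -65 cm/s; Δx = -65·1 + ½·9·1² = -60.5 cm; v ends -56 cm/s.
6–7 s: v starts -56 cm/s; Δx = -56·1 + ½·3·1² = -54.5 cm; v ends -53 cm/s.
7–10 s: v starts -53 cm/s; Δx = -53·3 + ½·9·3² = -118.5 cm; v ends -26 cm/s.
x(10) = -6 + Σ Δx = -414.5 cm.

-414.5 cm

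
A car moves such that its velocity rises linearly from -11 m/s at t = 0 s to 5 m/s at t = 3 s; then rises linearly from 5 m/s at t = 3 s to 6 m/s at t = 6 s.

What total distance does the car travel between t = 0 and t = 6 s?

Distance (not displacement) is the total path length: add the absolute areas under v-t.
0–3 s: v = 0 at t = 2.0625 s; triangle areas 11.34375 + 2.34375 = 13.6875 m
3–6 s: |½(5 + 6)(3)| = 16.5 m
Total distance = 30.1875 m

30.1875 m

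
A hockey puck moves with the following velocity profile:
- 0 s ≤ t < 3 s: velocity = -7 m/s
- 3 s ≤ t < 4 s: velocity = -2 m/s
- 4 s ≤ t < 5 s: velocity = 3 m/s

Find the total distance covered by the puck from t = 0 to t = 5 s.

Distance (not displacement) is the total path length: add the absolute areas under v-t.
0–3 s: |-7| × 3 = 21 m
3–4 s: |-2| × 1 = 2 m
4–5 s: |3| × 1 = 3 m
Total distance = 26 m

26 m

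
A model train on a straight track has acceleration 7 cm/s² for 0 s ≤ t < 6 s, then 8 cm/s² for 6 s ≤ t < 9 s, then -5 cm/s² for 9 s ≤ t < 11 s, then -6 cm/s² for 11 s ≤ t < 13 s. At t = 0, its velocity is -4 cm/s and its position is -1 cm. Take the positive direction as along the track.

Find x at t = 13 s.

On each constant-a segment, Δv = aΔt and Δx = v₀Δt + ½aΔt²; chain segment to segment.
0–6 s: v starts -4 cm/s; Δx = -4·6 + ½·7·6² = 102 cm; v ends 38 cm/s.
6–9 s: v starts 38 cm/s; Δx = 38·3 + ½·8·3² = 150 cm; v ends 62 cm/s.
9–11 s: v starts 62 cm/s; Δx = 62·2 + ½·-5·2² = 114 cm; v ends 52 cm/s.
11–13 s: v starts 52 cm/s; Δx = 52·2 + ½·-6·2² = 92 cm; v ends 40 cm/s.
x(13) = -1 + Σ Δx = 457 cm.

457 cm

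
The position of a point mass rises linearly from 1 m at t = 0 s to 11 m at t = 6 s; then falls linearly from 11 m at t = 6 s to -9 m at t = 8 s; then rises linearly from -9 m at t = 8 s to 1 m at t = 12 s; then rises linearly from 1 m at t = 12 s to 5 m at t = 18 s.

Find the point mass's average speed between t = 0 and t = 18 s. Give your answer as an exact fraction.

22/9 m/s

Average speed = (total path length)/(elapsed time); on a piecewise-linear x-t graph the path length is Σ|Δx|.
0–6 s: |Δx| = |11 − 1| = 10 m
6–8 s: |Δx| = |-9 − 11| = 20 m
8–12 s: |Δx| = |1 − -9| = 10 m
12–18 s: |Δx| = |5 − 1| = 4 m
Total path = 44 m; average speed = 44/18 = 22/9 m/s.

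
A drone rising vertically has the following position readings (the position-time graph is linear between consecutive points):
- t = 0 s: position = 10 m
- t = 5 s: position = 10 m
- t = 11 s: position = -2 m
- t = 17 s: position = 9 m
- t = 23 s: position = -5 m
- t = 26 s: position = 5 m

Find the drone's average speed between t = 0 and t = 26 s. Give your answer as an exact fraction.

Average speed = (total path length)/(elapsed time); on a piecewise-linear x-t graph the path length is Σ|Δx|.
0–5 s: |Δx| = |10 − 10| = 0 m
5–11 s: |Δx| = |-2 − 10| = 12 m
11–17 s: |Δx| = |9 − -2| = 11 m
17–23 s: |Δx| = |-5 − 9| = 14 m
23–26 s: |Δx| = |5 − -5| = 10 m
Total path = 47 m; average speed = 47/26 = 47/26 m/s.

47/26 m/s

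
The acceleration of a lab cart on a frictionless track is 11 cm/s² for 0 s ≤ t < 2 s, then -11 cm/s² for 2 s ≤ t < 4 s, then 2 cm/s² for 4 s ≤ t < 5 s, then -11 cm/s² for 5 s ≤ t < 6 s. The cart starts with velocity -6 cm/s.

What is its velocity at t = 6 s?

-15 cm/s

Δv equals the area under the a-t graph; then v = v₀ + Δv.
0–2 s: 11 × 2 = 22 cm/s
2–4 s: -11 × 2 = -22 cm/s
4–5 s: 2 × 1 = 2 cm/s
5–6 s: -11 × 1 = -11 cm/s
Δv = -9 cm/s, so v(6) = -6 + (-9) = -15 cm/s.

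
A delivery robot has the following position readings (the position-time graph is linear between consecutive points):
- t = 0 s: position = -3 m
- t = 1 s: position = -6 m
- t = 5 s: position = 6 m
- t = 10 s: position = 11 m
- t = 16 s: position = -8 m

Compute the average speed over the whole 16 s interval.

Average speed = (total path length)/(elapsed time); on a piecewise-linear x-t graph the path length is Σ|Δx|.
0–1 s: |Δx| = |-6 − -3| = 3 m
1–5 s: |Δx| = |6 − -6| = 12 m
5–10 s: |Δx| = |11 − 6| = 5 m
10–16 s: |Δx| = |-8 − 11| = 19 m
Total path = 39 m; average speed = 39/16 = 2.4375 m/s.

2.4375 m/s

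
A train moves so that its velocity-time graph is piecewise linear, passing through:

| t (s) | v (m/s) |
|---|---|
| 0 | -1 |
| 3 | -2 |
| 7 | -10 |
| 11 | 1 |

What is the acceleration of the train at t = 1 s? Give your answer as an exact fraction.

-1/3 m/s²

Acceleration is the slope of the v-t graph on 0–3 s: (-2 − -1)/(3 − 0) = -1/3 m/s².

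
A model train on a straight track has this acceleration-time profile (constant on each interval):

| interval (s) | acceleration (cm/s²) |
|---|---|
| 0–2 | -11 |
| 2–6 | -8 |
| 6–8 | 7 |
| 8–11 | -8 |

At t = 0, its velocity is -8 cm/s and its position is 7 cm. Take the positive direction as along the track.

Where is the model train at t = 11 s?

On each constant-a segment, Δv = aΔt and Δx = v₀Δt + ½aΔt²; chain segment to segment.
0–2 s: v starts -8 cm/s; Δx = -8·2 + ½·-11·2² = -38 cm; v ends -30 cm/s.
2–6 s: v starts -30 cm/s; Δx = -30·4 + ½·-8·4² = -184 cm; v ends -62 cm/s.
6–8 s: v starts -62 cm/s; Δx = -62·2 + ½·7·2² = -110 cm; v ends -48 cm/s.
8–11 s: v starts -48 cm/s; Δx = -48·3 + ½·-8·3² = -180 cm; v ends -72 cm/s.
x(11) = 7 + Σ Δx = -505 cm.

-505 cm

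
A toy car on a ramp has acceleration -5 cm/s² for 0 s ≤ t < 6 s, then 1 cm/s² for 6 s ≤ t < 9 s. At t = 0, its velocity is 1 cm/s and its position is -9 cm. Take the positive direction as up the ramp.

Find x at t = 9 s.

-175.5 cm

On each constant-a segment, Δv = aΔt and Δx = v₀Δt + ½aΔt²; chain segment to segment.
0–6 s: v starts 1 cm/s; Δx = 1·6 + ½·-5·6² = -84 cm; v ends -29 cm/s.
6–9 s: v starts -29 cm/s; Δx = -29·3 + ½·1·3² = -82.5 cm; v ends -26 cm/s.
x(9) = -9 + Σ Δx = -175.5 cm.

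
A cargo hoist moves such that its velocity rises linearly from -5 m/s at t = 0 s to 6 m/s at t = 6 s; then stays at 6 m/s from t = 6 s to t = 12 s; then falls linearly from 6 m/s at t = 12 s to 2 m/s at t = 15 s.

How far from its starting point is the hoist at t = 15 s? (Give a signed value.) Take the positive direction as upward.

Net displacement equals the area under the velocity-time graph (areas below the axis count negative).
0–6 s: ½(-5 + 6)(6) = 3 m
6–12 s: 6 × 6 = 36 m
12–15 s: ½(6 + 2)(3) = 12 m
Net displacement = 51 m

51 m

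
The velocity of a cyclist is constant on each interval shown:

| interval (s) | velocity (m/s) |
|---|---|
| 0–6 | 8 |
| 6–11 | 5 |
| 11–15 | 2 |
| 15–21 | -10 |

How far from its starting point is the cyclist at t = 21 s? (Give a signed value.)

21 m

Displacement is the signed area under the v-t curve.
0–6 s: 8 × 6 = 48 m
6–11 s: 5 × 5 = 25 m
11–15 s: 2 × 4 = 8 m
15–21 s: -10 × 6 = -60 m
Net displacement = 21 m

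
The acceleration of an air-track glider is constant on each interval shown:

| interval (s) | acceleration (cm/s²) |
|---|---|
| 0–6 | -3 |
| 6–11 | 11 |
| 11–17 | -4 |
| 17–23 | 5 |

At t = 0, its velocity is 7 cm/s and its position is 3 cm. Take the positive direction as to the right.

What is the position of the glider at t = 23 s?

On each constant-a segment, Δv = aΔt and Δx = v₀Δt + ½aΔt²; chain segment to segment.
0–6 s: v starts 7 cm/s; Δx = 7·6 + ½·-3·6² = -12 cm; v ends -11 cm/s.
6–11 s: v starts -11 cm/s; Δx = -11·5 + ½·11·5² = 82.5 cm; v ends 44 cm/s.
11–17 s: v starts 44 cm/s; Δx = 44·6 + ½·-4·6² = 192 cm; v ends 20 cm/s.
17–23 s: v starts 20 cm/s; Δx = 20·6 + ½·5·6² = 210 cm; v ends 50 cm/s.
x(23) = 3 + Σ Δx = 475.5 cm.

475.5 cm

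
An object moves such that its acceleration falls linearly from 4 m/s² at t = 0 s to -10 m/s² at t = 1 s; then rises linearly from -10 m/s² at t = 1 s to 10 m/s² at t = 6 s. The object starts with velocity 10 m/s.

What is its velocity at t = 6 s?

Δv equals the area under the a-t graph; then v = v₀ + Δv.
0–1 s: ½(4 + -10)(1) = -3 m/s
1–6 s: ½(-10 + 10)(5) = 0 m/s
Δv = -3 m/s, so v(6) = 10 + (-3) = 7 m/s.

7 m/s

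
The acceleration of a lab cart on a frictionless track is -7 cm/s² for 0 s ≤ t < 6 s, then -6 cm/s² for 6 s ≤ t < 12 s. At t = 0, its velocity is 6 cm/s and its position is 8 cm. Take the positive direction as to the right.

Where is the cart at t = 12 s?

-406 cm

On each constant-a segment, Δv = aΔt and Δx = v₀Δt + ½aΔt²; chain segment to segment.
0–6 s: v starts 6 cm/s; Δx = 6·6 + ½·-7·6² = -90 cm; v ends -36 cm/s.
6–12 s: v starts -36 cm/s; Δx = -36·6 + ½·-6·6² = -324 cm; v ends -72 cm/s.
x(12) = 8 + Σ Δx = -406 cm.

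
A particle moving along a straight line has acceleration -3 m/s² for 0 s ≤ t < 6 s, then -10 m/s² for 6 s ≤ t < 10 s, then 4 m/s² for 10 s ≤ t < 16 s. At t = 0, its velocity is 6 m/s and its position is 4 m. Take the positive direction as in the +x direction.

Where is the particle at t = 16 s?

On each constant-a segment, Δv = aΔt and Δx = v₀Δt + ½aΔt²; chain segment to segment.
0–6 s: v starts 6 m/s; Δx = 6·6 + ½·-3·6² = -18 m; v ends -12 m/s.
6–10 s: v starts -12 m/s; Δx = -12·4 + ½·-10·4² = -128 m; v ends -52 m/s.
10–16 s: v starts -52 m/s; Δx = -52·6 + ½·4·6² = -240 m; v ends -28 m/s.
x(16) = 4 + Σ Δx = -382 m.

-382 m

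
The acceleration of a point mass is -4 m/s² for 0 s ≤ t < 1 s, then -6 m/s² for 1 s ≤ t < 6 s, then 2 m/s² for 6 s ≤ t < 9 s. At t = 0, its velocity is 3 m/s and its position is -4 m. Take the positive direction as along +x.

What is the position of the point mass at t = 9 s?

-167 m

On each constant-a segment, Δv = aΔt and Δx = v₀Δt + ½aΔt²; chain segment to segment.
0–1 s: v starts 3 m/s; Δx = 3·1 + ½·-4·1² = 1 m; v ends -1 m/s.
1–6 s: v starts -1 m/s; Δx = -1·5 + ½·-6·5² = -80 m; v ends -31 m/s.
6–9 s: v starts -31 m/s; Δx = -31·3 + ½·2·3² = -84 m; v ends -25 m/s.
x(9) = -4 + Σ Δx = -167 m.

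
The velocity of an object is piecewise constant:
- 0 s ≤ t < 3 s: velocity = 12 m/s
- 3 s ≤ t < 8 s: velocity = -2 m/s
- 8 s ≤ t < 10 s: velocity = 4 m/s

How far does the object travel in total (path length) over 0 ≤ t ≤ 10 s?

Total distance travelled is ∫|v| dt — sum the magnitudes of each area piece.
0–3 s: |12| × 3 = 36 m
3–8 s: |-2| × 5 = 10 m
8–10 s: |4| × 2 = 8 m
Total distance = 54 m

54 m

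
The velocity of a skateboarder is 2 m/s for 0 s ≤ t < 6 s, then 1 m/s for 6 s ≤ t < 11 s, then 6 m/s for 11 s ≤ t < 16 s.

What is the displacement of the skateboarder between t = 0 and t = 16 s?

47 m

Net displacement equals the area under the velocity-time graph (areas below the axis count negative).
0–6 s: 2 × 6 = 12 m
6–11 s: 1 × 5 = 5 m
11–16 s: 6 × 5 = 30 m
Net displacement = 47 m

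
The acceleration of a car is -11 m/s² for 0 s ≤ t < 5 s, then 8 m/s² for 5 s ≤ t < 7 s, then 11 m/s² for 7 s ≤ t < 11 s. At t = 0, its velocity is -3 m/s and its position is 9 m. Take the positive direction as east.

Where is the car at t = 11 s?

-323.5 m

On each constant-a segment, Δv = aΔt and Δx = v₀Δt + ½aΔt²; chain segment to segment.
0–5 s: v starts -3 m/s; Δx = -3·5 + ½·-11·5² = -152.5 m; v ends -58 m/s.
5–7 s: v starts -58 m/s; Δx = -58·2 + ½·8·2² = -100 m; v ends -42 m/s.
7–11 s: v starts -42 m/s; Δx = -42·4 + ½·11·4² = -80 m; v ends 2 m/s.
x(11) = 9 + Σ Δx = -323.5 m.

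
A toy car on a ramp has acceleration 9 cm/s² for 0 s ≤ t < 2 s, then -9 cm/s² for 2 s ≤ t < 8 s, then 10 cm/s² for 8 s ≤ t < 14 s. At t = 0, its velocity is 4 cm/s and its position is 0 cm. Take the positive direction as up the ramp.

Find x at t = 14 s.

On each constant-a segment, Δv = aΔt and Δx = v₀Δt + ½aΔt²; chain segment to segment.
0–2 s: v starts 4 cm/s; Δx = 4·2 + ½·9·2² = 26 cm; v ends 22 cm/s.
2–8 s: v starts 22 cm/s; Δx = 22·6 + ½·-9·6² = -30 cm; v ends -32 cm/s.
8–14 s: v starts -32 cm/s; Δx = -32·6 + ½·10·6² = -12 cm; v ends 28 cm/s.
x(14) = 0 + Σ Δx = -16 cm.

-16 cm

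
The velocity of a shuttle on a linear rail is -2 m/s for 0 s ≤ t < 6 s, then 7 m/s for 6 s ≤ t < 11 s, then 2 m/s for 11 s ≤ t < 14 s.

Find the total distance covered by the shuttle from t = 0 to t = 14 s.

Distance (not displacement) is the total path length: add the absolute areas under v-t.
0–6 s: |-2| × 6 = 12 m
6–11 s: |7| × 5 = 35 m
11–14 s: |2| × 3 = 6 m
Total distance = 53 m

53 m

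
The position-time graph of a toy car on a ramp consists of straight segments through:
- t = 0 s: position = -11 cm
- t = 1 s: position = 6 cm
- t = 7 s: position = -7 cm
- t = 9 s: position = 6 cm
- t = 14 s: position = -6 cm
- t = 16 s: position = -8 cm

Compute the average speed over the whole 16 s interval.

3.5625 cm/s

Average speed = (total path length)/(elapsed time); on a piecewise-linear x-t graph the path length is Σ|Δx|.
0–1 s: |Δx| = |6 − -11| = 17 cm
1–7 s: |Δx| = |-7 − 6| = 13 cm
7–9 s: |Δx| = |6 − -7| = 13 cm
9–14 s: |Δx| = |-6 − 6| = 12 cm
14–16 s: |Δx| = |-8 − -6| = 2 cm
Total path = 57 cm; average speed = 57/16 = 3.5625 cm/s.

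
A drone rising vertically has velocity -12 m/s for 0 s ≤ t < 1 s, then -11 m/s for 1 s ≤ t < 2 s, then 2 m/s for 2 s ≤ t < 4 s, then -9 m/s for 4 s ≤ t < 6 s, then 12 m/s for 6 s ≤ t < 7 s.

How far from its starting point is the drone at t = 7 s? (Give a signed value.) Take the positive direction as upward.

-25 m

Displacement is the signed area under the v-t curve.
0–1 s: -12 × 1 = -12 m
1–2 s: -11 × 1 = -11 m
2–4 s: 2 × 2 = 4 m
4–6 s: -9 × 2 = -18 m
6–7 s: 12 × 1 = 12 m
Net displacement = -25 m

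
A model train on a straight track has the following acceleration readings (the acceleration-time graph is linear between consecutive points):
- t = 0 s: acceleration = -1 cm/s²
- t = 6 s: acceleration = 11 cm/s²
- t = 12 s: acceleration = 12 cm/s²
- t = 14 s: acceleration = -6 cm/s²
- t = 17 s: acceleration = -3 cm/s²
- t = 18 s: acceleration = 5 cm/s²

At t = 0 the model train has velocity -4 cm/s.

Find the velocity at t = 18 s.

88.5 cm/s

Δv equals the area under the a-t graph; then v = v₀ + Δv.
0–6 s: ½(-1 + 11)(6) = 30 cm/s
6–12 s: ½(11 + 12)(6) = 69 cm/s
12–14 s: ½(12 + -6)(2) = 6 cm/s
14–17 s: ½(-6 + -3)(3) = -13.5 cm/s
17–18 s: ½(-3 + 5)(1) = 1 cm/s
Δv = 92.5 cm/s, so v(18) = -4 + (92.5) = 88.5 cm/s.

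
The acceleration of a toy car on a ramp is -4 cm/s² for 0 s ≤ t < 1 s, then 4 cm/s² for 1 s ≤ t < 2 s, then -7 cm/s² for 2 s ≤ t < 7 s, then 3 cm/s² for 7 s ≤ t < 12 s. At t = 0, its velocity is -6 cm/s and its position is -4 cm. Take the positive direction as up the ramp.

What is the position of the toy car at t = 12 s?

-305 cm

On each constant-a segment, Δv = aΔt and Δx = v₀Δt + ½aΔt²; chain segment to segment.
0–1 s: v starts -6 cm/s; Δx = -6·1 + ½·-4·1² = -8 cm; v ends -10 cm/s.
1–2 s: v starts -10 cm/s; Δx = -10·1 + ½·4·1² = -8 cm; v ends -6 cm/s.
2–7 s: v starts -6 cm/s; Δx = -6·5 + ½·-7·5² = -117.5 cm; v ends -41 cm/s.
7–12 s: v starts -41 cm/s; Δx = -41·5 + ½·3·5² = -167.5 cm; v ends -26 cm/s.
x(12) = -4 + Σ Δx = -305 cm.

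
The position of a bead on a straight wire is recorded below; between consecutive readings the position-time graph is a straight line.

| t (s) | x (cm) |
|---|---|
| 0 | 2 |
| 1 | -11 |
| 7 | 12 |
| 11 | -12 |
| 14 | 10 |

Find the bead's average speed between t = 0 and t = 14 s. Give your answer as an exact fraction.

41/7 cm/s

Average speed = (total path length)/(elapsed time); on a piecewise-linear x-t graph the path length is Σ|Δx|.
0–1 s: |Δx| = |-11 − 2| = 13 cm
1–7 s: |Δx| = |12 − -11| = 23 cm
7–11 s: |Δx| = |-12 − 12| = 24 cm
11–14 s: |Δx| = |10 − -12| = 22 cm
Total path = 82 cm; average speed = 82/14 = 41/7 cm/s.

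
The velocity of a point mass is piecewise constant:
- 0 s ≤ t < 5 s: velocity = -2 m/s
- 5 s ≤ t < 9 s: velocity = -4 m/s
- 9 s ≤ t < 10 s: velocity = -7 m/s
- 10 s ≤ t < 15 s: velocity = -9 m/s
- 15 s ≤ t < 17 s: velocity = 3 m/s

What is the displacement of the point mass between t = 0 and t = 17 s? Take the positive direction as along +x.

-72 m

Net displacement equals the area under the velocity-time graph (areas below the axis count negative).
0–5 s: -2 × 5 = -10 m
5–9 s: -4 × 4 = -16 m
9–10 s: -7 × 1 = -7 m
10–15 s: -9 × 5 = -45 m
15–17 s: 3 × 2 = 6 m
Net displacement = -72 m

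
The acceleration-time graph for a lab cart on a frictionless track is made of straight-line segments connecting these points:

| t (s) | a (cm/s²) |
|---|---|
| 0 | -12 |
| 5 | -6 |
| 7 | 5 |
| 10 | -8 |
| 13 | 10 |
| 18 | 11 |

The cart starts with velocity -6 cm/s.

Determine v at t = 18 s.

Δv equals the area under the a-t graph; then v = v₀ + Δv.
0–5 s: ½(-12 + -6)(5) = -45 cm/s
5–7 s: ½(-6 + 5)(2) = -1 cm/s
7–10 s: ½(5 + -8)(3) = -4.5 cm/s
10–13 s: ½(-8 + 10)(3) = 3 cm/s
13–18 s: ½(10 + 11)(5) = 52.5 cm/s
Δv = 5 cm/s, so v(18) = -6 + (5) = -1 cm/s.

-1 cm/s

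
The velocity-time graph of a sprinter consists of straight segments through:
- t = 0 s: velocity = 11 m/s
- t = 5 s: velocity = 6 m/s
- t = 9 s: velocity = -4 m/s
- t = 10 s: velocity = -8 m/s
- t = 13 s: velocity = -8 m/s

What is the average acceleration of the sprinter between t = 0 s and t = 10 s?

Average acceleration = Δv/Δt = (-8 − 11)/(10 − 0) = -1.9 m/s².

-1.9 m/s²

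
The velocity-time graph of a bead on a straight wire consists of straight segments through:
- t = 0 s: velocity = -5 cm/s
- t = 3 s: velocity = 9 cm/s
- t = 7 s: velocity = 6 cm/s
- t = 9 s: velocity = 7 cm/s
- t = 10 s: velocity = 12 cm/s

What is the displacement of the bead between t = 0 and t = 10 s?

Net displacement equals the area under the velocity-time graph (areas below the axis count negative).
0–3 s: ½(-5 + 9)(3) = 6 cm
3–7 s: ½(9 + 6)(4) = 30 cm
7–9 s: ½(6 + 7)(2) = 13 cm
9–10 s: ½(7 + 12)(1) = 9.5 cm
Net displacement = 58.5 cm

58.5 cm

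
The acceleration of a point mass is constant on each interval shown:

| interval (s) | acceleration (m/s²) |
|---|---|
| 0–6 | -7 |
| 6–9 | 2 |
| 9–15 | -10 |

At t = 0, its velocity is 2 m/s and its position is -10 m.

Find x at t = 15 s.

On each constant-a segment, Δv = aΔt and Δx = v₀Δt + ½aΔt²; chain segment to segment.
0–6 s: v starts 2 m/s; Δx = 2·6 + ½·-7·6² = -114 m; v ends -40 m/s.
6–9 s: v starts -40 m/s; Δx = -40·3 + ½·2·3² = -111 m; v ends -34 m/s.
9–15 s: v starts -34 m/s; Δx = -34·6 + ½·-10·6² = -384 m; v ends -94 m/s.
x(15) = -10 + Σ Δx = -619 m.

-619 m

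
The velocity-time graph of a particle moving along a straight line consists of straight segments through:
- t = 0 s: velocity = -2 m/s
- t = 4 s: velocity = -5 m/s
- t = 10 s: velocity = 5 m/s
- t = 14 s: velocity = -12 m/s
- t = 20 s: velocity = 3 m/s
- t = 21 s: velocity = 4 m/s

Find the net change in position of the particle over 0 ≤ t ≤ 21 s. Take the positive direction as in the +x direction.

-51.5 m

Net displacement equals the area under the velocity-time graph (areas below the axis count negative).
0–4 s: ½(-2 + -5)(4) = -14 m
4–10 s: ½(-5 + 5)(6) = 0 m
10–14 s: ½(5 + -12)(4) = -14 m
14–20 s: ½(-12 + 3)(6) = -27 m
20–21 s: ½(3 + 4)(1) = 3.5 m
Net displacement = -51.5 m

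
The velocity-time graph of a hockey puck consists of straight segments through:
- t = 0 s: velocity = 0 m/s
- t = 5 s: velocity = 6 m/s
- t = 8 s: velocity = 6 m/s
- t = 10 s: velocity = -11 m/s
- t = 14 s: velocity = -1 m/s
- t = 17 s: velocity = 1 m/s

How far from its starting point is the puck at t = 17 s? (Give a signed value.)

4 m

Net displacement equals the area under the velocity-time graph (areas below the axis count negative).
0–5 s: ½(0 + 6)(5) = 15 m
5–8 s: 6 × 3 = 18 m
8–10 s: ½(6 + -11)(2) = -5 m
10–14 s: ½(-11 + -1)(4) = -24 m
14–17 s: ½(-1 + 1)(3) = 0 m
Net displacement = 4 m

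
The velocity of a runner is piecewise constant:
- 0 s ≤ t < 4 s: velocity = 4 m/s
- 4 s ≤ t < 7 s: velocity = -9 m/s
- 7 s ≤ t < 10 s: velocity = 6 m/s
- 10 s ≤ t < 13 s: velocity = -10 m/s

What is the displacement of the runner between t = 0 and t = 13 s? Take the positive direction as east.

-23 m

Displacement is the signed area under the v-t curve.
0–4 s: 4 × 4 = 16 m
4–7 s: -9 × 3 = -27 m
7–10 s: 6 × 3 = 18 m
10–13 s: -10 × 3 = -30 m
Net displacement = -23 m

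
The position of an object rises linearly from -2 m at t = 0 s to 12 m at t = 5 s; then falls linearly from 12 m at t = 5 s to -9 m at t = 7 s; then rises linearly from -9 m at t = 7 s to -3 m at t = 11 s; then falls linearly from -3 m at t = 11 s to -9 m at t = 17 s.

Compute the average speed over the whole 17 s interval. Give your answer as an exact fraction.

47/17 m/s

Average speed = (total path length)/(elapsed time); on a piecewise-linear x-t graph the path length is Σ|Δx|.
0–5 s: |Δx| = |12 − -2| = 14 m
5–7 s: |Δx| = |-9 − 12| = 21 m
7–11 s: |Δx| = |-3 − -9| = 6 m
11–17 s: |Δx| = |-9 − -3| = 6 m
Total path = 47 m; average speed = 47/17 = 47/17 m/s.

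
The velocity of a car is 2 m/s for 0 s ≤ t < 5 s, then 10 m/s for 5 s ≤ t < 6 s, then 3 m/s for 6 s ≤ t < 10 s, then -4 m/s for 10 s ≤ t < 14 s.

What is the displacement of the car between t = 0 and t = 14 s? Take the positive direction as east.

Displacement is the signed area under the v-t curve.
0–5 s: 2 × 5 = 10 m
5–6 s: 10 × 1 = 10 m
6–10 s: 3 × 4 = 12 m
10–14 s: -4 × 4 = -16 m
Net displacement = 16 m

16 m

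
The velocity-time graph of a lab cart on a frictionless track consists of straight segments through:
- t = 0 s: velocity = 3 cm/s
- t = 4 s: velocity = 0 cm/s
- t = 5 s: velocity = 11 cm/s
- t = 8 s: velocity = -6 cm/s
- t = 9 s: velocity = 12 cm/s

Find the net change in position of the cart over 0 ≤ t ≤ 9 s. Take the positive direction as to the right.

Displacement is the signed area under the v-t curve.
0–4 s: ½(3 + 0)(4) = 6 cm
4–5 s: ½(0 + 11)(1) = 5.5 cm
5–8 s: ½(11 + -6)(3) = 7.5 cm
8–9 s: ½(-6 + 12)(1) = 3 cm
Net displacement = 22 cm

22 cm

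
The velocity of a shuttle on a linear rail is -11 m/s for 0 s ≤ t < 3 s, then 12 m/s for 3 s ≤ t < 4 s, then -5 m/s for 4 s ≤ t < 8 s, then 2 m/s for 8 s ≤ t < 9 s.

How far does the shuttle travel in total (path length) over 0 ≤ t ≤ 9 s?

67 m

Distance (not displacement) is the total path length: add the absolute areas under v-t.
0–3 s: |-11| × 3 = 33 m
3–4 s: |12| × 1 = 12 m
4–8 s: |-5| × 4 = 20 m
8–9 s: |2| × 1 = 2 m
Total distance = 67 m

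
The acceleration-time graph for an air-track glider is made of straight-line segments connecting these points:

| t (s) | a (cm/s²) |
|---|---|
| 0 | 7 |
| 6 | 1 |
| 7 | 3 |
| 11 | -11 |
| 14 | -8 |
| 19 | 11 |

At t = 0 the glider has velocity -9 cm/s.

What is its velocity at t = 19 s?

Δv equals the area under the a-t graph; then v = v₀ + Δv.
0–6 s: ½(7 + 1)(6) = 24 cm/s
6–7 s: ½(1 + 3)(1) = 2 cm/s
7–11 s: ½(3 + -11)(4) = -16 cm/s
11–14 s: ½(-11 + -8)(3) = -28.5 cm/s
14–19 s: ½(-8 + 11)(5) = 7.5 cm/s
Δv = -11 cm/s, so v(19) = -9 + (-11) = -20 cm/s.

-20 cm/s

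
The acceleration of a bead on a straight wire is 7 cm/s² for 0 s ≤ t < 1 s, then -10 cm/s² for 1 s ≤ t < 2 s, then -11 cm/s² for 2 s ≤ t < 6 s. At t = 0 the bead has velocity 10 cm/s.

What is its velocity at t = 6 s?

-37 cm/s

Δv equals the area under the a-t graph; then v = v₀ + Δv.
0–1 s: 7 × 1 = 7 cm/s
1–2 s: -10 × 1 = -10 cm/s
2–6 s: -11 × 4 = -44 cm/s
Δv = -47 cm/s, so v(6) = 10 + (-47) = -37 cm/s.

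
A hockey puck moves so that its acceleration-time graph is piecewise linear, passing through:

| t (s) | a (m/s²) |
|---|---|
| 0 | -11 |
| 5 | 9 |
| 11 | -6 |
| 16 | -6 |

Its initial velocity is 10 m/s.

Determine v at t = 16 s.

-16 m/s

Δv equals the area under the a-t graph; then v = v₀ + Δv.
0–5 s: ½(-11 + 9)(5) = -5 m/s
5–11 s: ½(9 + -6)(6) = 9 m/s
11–16 s: -6 × 5 = -30 m/s
Δv = -26 m/s, so v(16) = 10 + (-26) = -16 m/s.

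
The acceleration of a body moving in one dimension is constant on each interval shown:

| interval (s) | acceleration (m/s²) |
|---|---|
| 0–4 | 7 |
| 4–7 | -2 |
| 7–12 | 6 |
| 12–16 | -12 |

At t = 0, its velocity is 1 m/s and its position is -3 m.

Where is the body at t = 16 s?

On each constant-a segment, Δv = aΔt and Δx = v₀Δt + ½aΔt²; chain segment to segment.
0–4 s: v starts 1 m/s; Δx = 1·4 + ½·7·4² = 60 m; v ends 29 m/s.
4–7 s: v starts 29 m/s; Δx = 29·3 + ½·-2·3² = 78 m; v ends 23 m/s.
7–12 s: v starts 23 m/s; Δx = 23·5 + ½·6·5² = 190 m; v ends 53 m/s.
12–16 s: v starts 53 m/s; Δx = 53·4 + ½·-12·4² = 116 m; v ends 5 m/s.
x(16) = -3 + Σ Δx = 441 m.

441 m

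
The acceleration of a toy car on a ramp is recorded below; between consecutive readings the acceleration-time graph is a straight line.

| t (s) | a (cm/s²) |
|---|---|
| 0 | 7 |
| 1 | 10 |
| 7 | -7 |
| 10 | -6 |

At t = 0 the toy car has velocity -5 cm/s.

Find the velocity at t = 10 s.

-7 cm/s

Δv equals the area under the a-t graph; then v = v₀ + Δv.
0–1 s: ½(7 + 10)(1) = 8.5 cm/s
1–7 s: ½(10 + -7)(6) = 9 cm/s
7–10 s: ½(-7 + -6)(3) = -19.5 cm/s
Δv = -2 cm/s, so v(10) = -5 + (-2) = -7 cm/s.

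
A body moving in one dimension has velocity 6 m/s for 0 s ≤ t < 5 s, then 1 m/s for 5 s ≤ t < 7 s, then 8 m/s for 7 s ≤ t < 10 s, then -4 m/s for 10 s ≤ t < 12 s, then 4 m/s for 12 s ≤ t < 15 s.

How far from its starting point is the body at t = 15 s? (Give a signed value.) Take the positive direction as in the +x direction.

Displacement is the signed area under the v-t curve.
0–5 s: 6 × 5 = 30 m
5–7 s: 1 × 2 = 2 m
7–10 s: 8 × 3 = 24 m
10–12 s: -4 × 2 = -8 m
12–15 s: 4 × 3 = 12 m
Net displacement = 60 m

60 m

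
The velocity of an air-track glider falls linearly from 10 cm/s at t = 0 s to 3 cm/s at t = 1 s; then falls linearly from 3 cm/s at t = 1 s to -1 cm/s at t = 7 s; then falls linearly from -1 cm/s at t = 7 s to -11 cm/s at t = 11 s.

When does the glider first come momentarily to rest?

t = 5.5 s

v changes sign on 1–7 s (from 3 to -1); the graph is linear there, so v = 0 at t = 1 + (-3)·(7 − 1)/(-1 − 3) = 5.5 s.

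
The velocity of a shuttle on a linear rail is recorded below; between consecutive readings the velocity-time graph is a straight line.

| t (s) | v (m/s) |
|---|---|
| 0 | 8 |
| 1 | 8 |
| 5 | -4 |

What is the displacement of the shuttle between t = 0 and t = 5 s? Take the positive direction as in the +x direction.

Net displacement equals the area under the velocity-time graph (areas below the axis count negative).
0–1 s: 8 × 1 = 8 m
1–5 s: ½(8 + -4)(4) = 8 m
Net displacement = 16 m

16 m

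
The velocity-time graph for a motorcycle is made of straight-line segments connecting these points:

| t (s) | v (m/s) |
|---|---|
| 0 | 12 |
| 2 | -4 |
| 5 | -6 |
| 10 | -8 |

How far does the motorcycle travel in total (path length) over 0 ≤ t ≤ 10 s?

Distance (not displacement) is the total path length: add the absolute areas under v-t.
0–2 s: v = 0 at t = 1.5 s; triangle areas 9 + 1 = 10 m
2–5 s: |½(-4 + -6)(3)| = 15 m
5–10 s: |½(-6 + -8)(5)| = 35 m
Total distance = 60 m

60 m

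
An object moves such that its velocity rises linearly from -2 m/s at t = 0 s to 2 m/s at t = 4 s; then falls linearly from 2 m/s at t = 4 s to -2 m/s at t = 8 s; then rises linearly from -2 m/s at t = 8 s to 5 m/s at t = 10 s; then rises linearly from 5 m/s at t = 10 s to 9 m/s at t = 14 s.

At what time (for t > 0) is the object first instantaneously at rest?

v changes sign on 0–4 s (from -2 to 2); the graph is linear there, so v = 0 at t = 0 + (2)·(4 − 0)/(2 − -2) = 2 s.

t = 2 s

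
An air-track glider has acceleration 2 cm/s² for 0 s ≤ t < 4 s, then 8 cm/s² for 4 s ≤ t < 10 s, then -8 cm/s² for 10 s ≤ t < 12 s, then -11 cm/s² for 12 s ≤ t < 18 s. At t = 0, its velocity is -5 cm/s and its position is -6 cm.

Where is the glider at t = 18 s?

250 cm

On each constant-a segment, Δv = aΔt and Δx = v₀Δt + ½aΔt²; chain segment to segment.
0–4 s: v starts -5 cm/s; Δx = -5·4 + ½·2·4² = -4 cm; v ends 3 cm/s.
4–10 s: v starts 3 cm/s; Δx = 3·6 + ½·8·6² = 162 cm; v ends 51 cm/s.
10–12 s: v starts 51 cm/s; Δx = 51·2 + ½·-8·2² = 86 cm; v ends 35 cm/s.
12–18 s: v starts 35 cm/s; Δx = 35·6 + ½·-11·6² = 12 cm; v ends -31 cm/s.
x(18) = -6 + Σ Δx = 250 cm.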